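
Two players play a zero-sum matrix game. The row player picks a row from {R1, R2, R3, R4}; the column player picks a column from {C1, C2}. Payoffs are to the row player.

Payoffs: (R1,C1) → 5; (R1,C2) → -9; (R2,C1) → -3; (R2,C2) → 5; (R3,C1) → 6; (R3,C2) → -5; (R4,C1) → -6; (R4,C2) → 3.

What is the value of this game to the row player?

15/19

Row minima: R1 → -9, R2 → -3, R3 → -5, R4 → -6; maximin = -3.
Column maxima: C1 → 6, C2 → 5; minimax = 5.
-3 ≠ 5, so there is no saddle point; optimal play is mixed.
R1 is strictly dominated by R3, so the row player never plays it.
R4 is strictly dominated by R2, so the row player never plays it.
On the remaining 2×2 (R2, R3 vs C1, C2):
Let the row player play R2 with probability p. Expected payoff against C1: (-3)p + 6(1−p) = −9p + 6; against C2: 5p + (-5)(1−p) = 10p − 5.
Setting these equal: −9p + 6 = 10p − 5 ⇒ −19p = -11 ⇒ p = 11/19, and the value is (-9)·(11/19) + 6 = 15/19.
For the column player: with q = P(C1), equating R2's and R3's payoffs gives −8q + 5 = 11q − 5 ⇒ q = 10/19.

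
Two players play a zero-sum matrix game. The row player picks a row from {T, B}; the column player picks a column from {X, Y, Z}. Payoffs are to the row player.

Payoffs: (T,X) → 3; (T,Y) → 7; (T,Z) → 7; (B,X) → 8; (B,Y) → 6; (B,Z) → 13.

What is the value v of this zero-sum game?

Row minima: T → 3, B → 6; maximin = 6.
Column maxima: X → 8, Y → 7, Z → 13; minimax = 7.
6 ≠ 7, so there is no saddle point; optimal play is mixed.
Z is strictly dominated by X (it gives the row player strictly more in every row), so the column player never plays it.
On the remaining 2×2 (T, B vs X, Y):
Let the row player play T with probability p. Expected payoff against X: 3p + 8(1−p) = −5p + 8; against Y: 7p + 6(1−p) = p + 6.
Setting these equal: −5p + 8 = p + 6 ⇒ −6p = -2 ⇒ p = 1/3, and the value is (-5)·(1/3) + 8 = 19/3.
For the column player: with q = P(X), equating T's and B's payoffs gives −4q + 7 = 2q + 6 ⇒ q = 1/6.

19/3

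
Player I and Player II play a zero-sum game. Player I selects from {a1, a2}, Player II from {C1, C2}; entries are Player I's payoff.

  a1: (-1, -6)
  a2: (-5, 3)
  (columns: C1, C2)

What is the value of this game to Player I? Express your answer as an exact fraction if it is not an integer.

-33/13

Row minima: a1 → -6, a2 → -5; maximin = -5.
Column maxima: C1 → -1, C2 → 3; minimax = -1.
-5 ≠ -1, so there is no saddle point; optimal play is mixed.
Let Player I play a1 with probability p. Expected payoff against C1: (-1)p + (-5)(1−p) = 4p − 5; against C2: (-6)p + 3(1−p) = −9p + 3.
Setting these equal: 4p − 5 = −9p + 3 ⇒ 13p = 8 ⇒ p = 8/13, and the value is (4)·(8/13) − 5 = -33/13.
For Player II: with q = P(C1), equating a1's and a2's payoffs gives 5q − 6 = −8q + 3 ⇒ q = 9/13.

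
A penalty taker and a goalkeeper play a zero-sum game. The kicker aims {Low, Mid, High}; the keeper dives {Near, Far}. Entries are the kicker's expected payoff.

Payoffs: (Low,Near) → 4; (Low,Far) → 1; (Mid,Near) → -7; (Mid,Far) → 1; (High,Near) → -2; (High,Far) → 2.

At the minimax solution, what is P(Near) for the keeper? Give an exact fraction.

1/7

Row minima: Low → 1, Mid → -7, High → -2; maximin = 1.
Column maxima: Near → 4, Far → 2; minimax = 2.
1 ≠ 2, so there is no saddle point; optimal play is mixed.
Mid is strictly dominated by High, so the kicker never plays it.
On the remaining 2×2 (Low, High vs Near, Far):
Let the kicker play Low with probability p. Expected payoff against Near: 4p + (-2)(1−p) = 6p − 2; against Far: 1p + 2(1−p) = −p + 2.
Setting these equal: 6p − 2 = −p + 2 ⇒ 7p = 4 ⇒ p = 4/7, and the value is (6)·(4/7) − 2 = 10/7.
For the keeper: with q = P(Near), equating Low's and High's payoffs gives 3q + 1 = −4q + 2 ⇒ q = 1/7.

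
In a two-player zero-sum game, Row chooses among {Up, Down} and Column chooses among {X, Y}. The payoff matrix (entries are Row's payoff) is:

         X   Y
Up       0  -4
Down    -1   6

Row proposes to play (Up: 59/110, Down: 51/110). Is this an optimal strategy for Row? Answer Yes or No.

Against X this mix gives (59/110)·0 + (51/110)·(-1) = -51/110.
Against Y this mix gives (59/110)·(-4) + (51/110)·6 = 7/11.
Column will play X, holding Row to -51/110. Shifting weight toward the row that does better against X would raise this floor (the equalizing mix achieves -4/11 against both X and Y), so the proposed strategy is not optimal.

No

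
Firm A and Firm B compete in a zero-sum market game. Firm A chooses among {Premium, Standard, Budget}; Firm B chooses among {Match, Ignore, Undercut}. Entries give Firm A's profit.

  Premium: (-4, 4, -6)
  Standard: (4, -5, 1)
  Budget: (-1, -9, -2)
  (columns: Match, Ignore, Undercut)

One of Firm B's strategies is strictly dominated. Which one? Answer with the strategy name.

Match

Undercut holds Firm A's payoff strictly below Match in every row: -6 < -4, 1 < 4, -2 < -1.
So Match is strictly dominated for Firm B.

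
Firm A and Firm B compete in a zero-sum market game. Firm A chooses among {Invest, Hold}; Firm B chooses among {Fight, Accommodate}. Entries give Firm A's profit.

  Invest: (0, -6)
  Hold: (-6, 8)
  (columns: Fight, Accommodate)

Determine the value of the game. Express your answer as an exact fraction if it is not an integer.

-9/5

Row minima: Invest → -6, Hold → -6; maximin = -6.
Column maxima: Fight → 0, Accommodate → 8; minimax = 0.
-6 ≠ 0, so there is no saddle point; optimal play is mixed.
Let Firm A play Invest with probability p. Expected payoff against Fight: 0p + (-6)(1−p) = 6p − 6; against Accommodate: (-6)p + 8(1−p) = −14p + 8.
Setting these equal: 6p − 6 = −14p + 8 ⇒ 20p = 14 ⇒ p = 7/10, and the value is (6)·(7/10) − 6 = -9/5.
For Firm B: with q = P(Fight), equating Invest's and Hold's payoffs gives 6q − 6 = −14q + 8 ⇒ q = 7/10.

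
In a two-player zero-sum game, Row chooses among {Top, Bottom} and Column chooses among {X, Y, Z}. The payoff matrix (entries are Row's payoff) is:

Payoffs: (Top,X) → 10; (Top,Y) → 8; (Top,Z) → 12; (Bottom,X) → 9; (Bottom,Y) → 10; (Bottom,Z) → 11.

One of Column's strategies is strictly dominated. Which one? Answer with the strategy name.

X holds Row's payoff strictly below Z in every row: 10 < 12, 9 < 11.
So Z is strictly dominated for Column.

Z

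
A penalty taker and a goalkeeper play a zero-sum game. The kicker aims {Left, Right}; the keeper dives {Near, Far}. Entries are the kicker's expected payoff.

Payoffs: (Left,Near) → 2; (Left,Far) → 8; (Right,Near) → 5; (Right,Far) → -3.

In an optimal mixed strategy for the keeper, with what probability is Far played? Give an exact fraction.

3/14

Row minima: Left → 2, Right → -3; maximin = 2.
Column maxima: Near → 5, Far → 8; minimax = 5.
2 ≠ 5, so there is no saddle point; optimal play is mixed.
Let the kicker play Left with probability p. Expected payoff against Near: 2p + 5(1−p) = −3p + 5; against Far: 8p + (-3)(1−p) = 11p − 3.
Setting these equal: −3p + 5 = 11p − 3 ⇒ −14p = -8 ⇒ p = 4/7, and the value is (-3)·(4/7) + 5 = 23/7.
For the keeper: with q = P(Near), equating Left's and Right's payoffs gives −6q + 8 = 8q − 3 ⇒ q = 11/14.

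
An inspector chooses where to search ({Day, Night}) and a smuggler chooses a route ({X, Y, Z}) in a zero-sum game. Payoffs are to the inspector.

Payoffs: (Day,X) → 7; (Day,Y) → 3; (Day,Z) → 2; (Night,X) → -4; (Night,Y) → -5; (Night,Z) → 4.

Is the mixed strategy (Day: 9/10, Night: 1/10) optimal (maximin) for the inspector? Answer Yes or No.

Against X this mix gives (9/10)·7 + (1/10)·(-4) = 59/10.
Against Y this mix gives (9/10)·3 + (1/10)·(-5) = 11/5.
Against Z this mix gives (9/10)·2 + (1/10)·4 = 11/5.
All of the smuggler's active replies (Y, Z) yield 11/5, and no column does worse for the inspector. The mix makes the smuggler indifferent and guarantees 11/5, so it is optimal.

Yes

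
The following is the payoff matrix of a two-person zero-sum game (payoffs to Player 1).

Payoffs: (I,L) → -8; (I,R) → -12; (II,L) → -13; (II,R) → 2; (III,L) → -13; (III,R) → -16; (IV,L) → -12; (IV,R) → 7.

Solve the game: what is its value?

-200/23

Row minima: I → -12, II → -13, III → -16, IV → -12; maximin = -12.
Column maxima: L → -8, R → 7; minimax = -8.
-12 ≠ -8, so there is no saddle point; optimal play is mixed.
II is strictly dominated by IV, so Player 1 never plays it.
III is strictly dominated by I, so Player 1 never plays it.
On the remaining 2×2 (I, IV vs L, R):
Let Player 1 play I with probability p. Expected payoff against L: (-8)p + (-12)(1−p) = 4p − 12; against R: (-12)p + 7(1−p) = −19p + 7.
Setting these equal: 4p − 12 = −19p + 7 ⇒ 23p = 19 ⇒ p = 19/23, and the value is (4)·(19/23) − 12 = -200/23.
For Player 2: with q = P(L), equating I's and IV's payoffs gives 4q − 12 = −19q + 7 ⇒ q = 19/23.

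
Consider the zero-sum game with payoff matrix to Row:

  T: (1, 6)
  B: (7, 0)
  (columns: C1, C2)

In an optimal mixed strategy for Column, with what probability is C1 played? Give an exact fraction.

Row minima: T → 1, B → 0; maximin = 1.
Column maxima: C1 → 7, C2 → 6; minimax = 6.
1 ≠ 6, so there is no saddle point; optimal play is mixed.
Let Row play T with probability p. Expected payoff against C1: 1p + 7(1−p) = −6p + 7; against C2: 6p + 0(1−p) = 6p.
Setting these equal: −6p + 7 = 6p ⇒ −12p = -7 ⇒ p = 7/12, and the value is (-6)·(7/12) + 7 = 7/2.
For Column: with q = P(C1), equating T's and B's payoffs gives −5q + 6 = 7q ⇒ q = 1/2.

1/2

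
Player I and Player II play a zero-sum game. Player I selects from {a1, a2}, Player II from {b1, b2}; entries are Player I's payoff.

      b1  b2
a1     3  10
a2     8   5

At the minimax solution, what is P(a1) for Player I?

Row minima: a1 → 3, a2 → 5; maximin = 5.
Column maxima: b1 → 8, b2 → 10; minimax = 8.
5 ≠ 8, so there is no saddle point; optimal play is mixed.
Let Player I play a1 with probability p. Expected payoff against b1: 3p + 8(1−p) = −5p + 8; against b2: 10p + 5(1−p) = 5p + 5.
Setting these equal: −5p + 8 = 5p + 5 ⇒ −10p = -3 ⇒ p = 3/10, and the value is (-5)·(3/10) + 8 = 13/2.
For Player II: with q = P(b1), equating a1's and a2's payoffs gives −7q + 10 = 3q + 5 ⇒ q = 1/2.

3/10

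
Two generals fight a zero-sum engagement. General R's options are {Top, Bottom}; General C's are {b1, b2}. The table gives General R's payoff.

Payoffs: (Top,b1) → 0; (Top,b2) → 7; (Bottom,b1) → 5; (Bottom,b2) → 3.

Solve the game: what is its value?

Row minima: Top → 0, Bottom → 3; maximin = 3.
Column maxima: b1 → 5, b2 → 7; minimax = 5.
3 ≠ 5, so there is no saddle point; optimal play is mixed.
Let General R play Top with probability p. Expected payoff against b1: 0p + 5(1−p) = −5p + 5; against b2: 7p + 3(1−p) = 4p + 3.
Setting these equal: −5p + 5 = 4p + 3 ⇒ −9p = -2 ⇒ p = 2/9, and the value is (-5)·(2/9) + 5 = 35/9.
For General C: with q = P(b1), equating Top's and Bottom's payoffs gives −7q + 7 = 2q + 3 ⇒ q = 4/9.

35/9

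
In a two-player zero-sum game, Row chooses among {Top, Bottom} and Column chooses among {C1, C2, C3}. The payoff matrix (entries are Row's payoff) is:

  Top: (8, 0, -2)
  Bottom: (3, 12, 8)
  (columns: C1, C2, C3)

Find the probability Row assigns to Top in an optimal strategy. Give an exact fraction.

Row minima: Top → -2, Bottom → 3; maximin = 3.
Column maxima: C1 → 8, C2 → 12, C3 → 8; minimax = 8.
3 ≠ 8, so there is no saddle point; optimal play is mixed.
C2 is strictly dominated by C3 (it gives Row strictly more in every row), so Column never plays it.
On the remaining 2×2 (Top, Bottom vs C1, C3):
Let Row play Top with probability p. Expected payoff against C1: 8p + 3(1−p) = 5p + 3; against C3: (-2)p + 8(1−p) = −10p + 8.
Setting these equal: 5p + 3 = −10p + 8 ⇒ 15p = 5 ⇒ p = 1/3, and the value is (5)·(1/3) + 3 = 14/3.
For Column: with q = P(C1), equating Top's and Bottom's payoffs gives 10q − 2 = −5q + 8 ⇒ q = 2/3.

1/3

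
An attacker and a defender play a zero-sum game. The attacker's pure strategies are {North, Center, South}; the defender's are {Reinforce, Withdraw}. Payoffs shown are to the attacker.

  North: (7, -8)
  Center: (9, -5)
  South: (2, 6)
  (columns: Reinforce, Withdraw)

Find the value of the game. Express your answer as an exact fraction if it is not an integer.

Row minima: North → -8, Center → -5, South → 2; maximin = 2.
Column maxima: Reinforce → 9, Withdraw → 6; minimax = 6.
2 ≠ 6, so there is no saddle point; optimal play is mixed.
North is strictly dominated by Center, so the attacker never plays it.
On the remaining 2×2 (Center, South vs Reinforce, Withdraw):
Let the attacker play Center with probability p. Expected payoff against Reinforce: 9p + 2(1−p) = 7p + 2; against Withdraw: (-5)p + 6(1−p) = −11p + 6.
Setting these equal: 7p + 2 = −11p + 6 ⇒ 18p = 4 ⇒ p = 2/9, and the value is (7)·(2/9) + 2 = 32/9.
For the defender: with q = P(Reinforce), equating Center's and South's payoffs gives 14q − 5 = −4q + 6 ⇒ q = 11/18.

32/9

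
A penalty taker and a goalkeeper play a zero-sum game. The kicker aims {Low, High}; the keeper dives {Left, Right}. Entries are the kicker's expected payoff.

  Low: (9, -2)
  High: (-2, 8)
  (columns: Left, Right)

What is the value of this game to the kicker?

Row minima: Low → -2, High → -2; maximin = -2.
Column maxima: Left → 9, Right → 8; minimax = 8.
-2 ≠ 8, so there is no saddle point; optimal play is mixed.
Let the kicker play Low with probability p. Expected payoff against Left: 9p + (-2)(1−p) = 11p − 2; against Right: (-2)p + 8(1−p) = −10p + 8.
Setting these equal: 11p − 2 = −10p + 8 ⇒ 21p = 10 ⇒ p = 10/21, and the value is (11)·(10/21) − 2 = 68/21.
For the keeper: with q = P(Left), equating Low's and High's payoffs gives 11q − 2 = −10q + 8 ⇒ q = 10/21.

68/21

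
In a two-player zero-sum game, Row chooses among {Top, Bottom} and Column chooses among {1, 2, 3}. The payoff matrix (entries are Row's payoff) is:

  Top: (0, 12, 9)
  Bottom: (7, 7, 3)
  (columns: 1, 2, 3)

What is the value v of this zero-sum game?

Row minima: Top → 0, Bottom → 3; maximin = 3.
Column maxima: 1 → 7, 2 → 12, 3 → 9; minimax = 7.
3 ≠ 7, so there is no saddle point; optimal play is mixed.
2 is strictly dominated by 3 (it gives Row strictly more in every row), so Column never plays it.
On the remaining 2×2 (Top, Bottom vs 1, 3):
Let Row play Top with probability p. Expected payoff against 1: 0p + 7(1−p) = −7p + 7; against 3: 9p + 3(1−p) = 6p + 3.
Setting these equal: −7p + 7 = 6p + 3 ⇒ −13p = -4 ⇒ p = 4/13, and the value is (-7)·(4/13) + 7 = 63/13.
For Column: with q = P(1), equating Top's and Bottom's payoffs gives −9q + 9 = 4q + 3 ⇒ q = 6/13.

63/13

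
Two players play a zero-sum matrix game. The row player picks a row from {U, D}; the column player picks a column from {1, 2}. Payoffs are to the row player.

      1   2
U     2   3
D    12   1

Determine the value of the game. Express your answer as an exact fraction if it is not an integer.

Row minima: U → 2, D → 1; maximin = 2.
Column maxima: 1 → 12, 2 → 3; minimax = 3.
2 ≠ 3, so there is no saddle point; optimal play is mixed.
Let the row player play U with probability p. Expected payoff against 1: 2p + 12(1−p) = −10p + 12; against 2: 3p + 1(1−p) = 2p + 1.
Setting these equal: −10p + 12 = 2p + 1 ⇒ −12p = -11 ⇒ p = 11/12, and the value is (-10)·(11/12) + 12 = 17/6.
For the column player: with q = P(1), equating U's and D's payoffs gives −q + 3 = 11q + 1 ⇒ q = 1/6.

17/6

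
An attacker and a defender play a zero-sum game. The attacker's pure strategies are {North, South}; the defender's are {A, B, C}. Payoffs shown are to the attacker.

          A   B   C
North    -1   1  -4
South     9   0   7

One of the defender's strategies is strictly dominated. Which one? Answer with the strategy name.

A

C holds the attacker's payoff strictly below A in every row: -4 < -1, 7 < 9.
So A is strictly dominated for the defender.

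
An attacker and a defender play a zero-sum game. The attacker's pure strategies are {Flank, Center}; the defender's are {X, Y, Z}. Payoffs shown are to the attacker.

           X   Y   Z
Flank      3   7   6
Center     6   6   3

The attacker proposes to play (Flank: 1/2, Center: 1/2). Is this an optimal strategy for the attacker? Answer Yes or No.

Against X this mix gives (1/2)·3 + (1/2)·6 = 9/2.
Against Y this mix gives (1/2)·7 + (1/2)·6 = 13/2.
Against Z this mix gives (1/2)·6 + (1/2)·3 = 9/2.
All of the defender's active replies (X, Z) yield 9/2, and no column does worse for the attacker. The mix makes the defender indifferent and guarantees 9/2, so it is optimal.

Yes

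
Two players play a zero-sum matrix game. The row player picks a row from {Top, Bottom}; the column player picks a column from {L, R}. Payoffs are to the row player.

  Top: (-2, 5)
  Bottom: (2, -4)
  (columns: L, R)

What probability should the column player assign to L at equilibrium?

Row minima: Top → -2, Bottom → -4; maximin = -2.
Column maxima: L → 2, R → 5; minimax = 2.
-2 ≠ 2, so there is no saddle point; optimal play is mixed.
Let the row player play Top with probability p. Expected payoff against L: (-2)p + 2(1−p) = −4p + 2; against R: 5p + (-4)(1−p) = 9p − 4.
Setting these equal: −4p + 2 = 9p − 4 ⇒ −13p = -6 ⇒ p = 6/13, and the value is (-4)·(6/13) + 2 = 2/13.
For the column player: with q = P(L), equating Top's and Bottom's payoffs gives −7q + 5 = 6q − 4 ⇒ q = 9/13.

9/13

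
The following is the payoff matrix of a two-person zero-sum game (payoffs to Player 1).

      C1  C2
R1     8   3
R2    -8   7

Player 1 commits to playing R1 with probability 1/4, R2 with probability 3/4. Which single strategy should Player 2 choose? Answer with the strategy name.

If Player 2 plays C1, Player 1's expected payoff is (1/4)·8 + (3/4)·(-8) = -4.
If Player 2 plays C2, Player 1's expected payoff is (1/4)·3 + (3/4)·7 = 6.
Player 2 minimizes Player 1's payoff; the smallest is -4, so the best response is C1.

C1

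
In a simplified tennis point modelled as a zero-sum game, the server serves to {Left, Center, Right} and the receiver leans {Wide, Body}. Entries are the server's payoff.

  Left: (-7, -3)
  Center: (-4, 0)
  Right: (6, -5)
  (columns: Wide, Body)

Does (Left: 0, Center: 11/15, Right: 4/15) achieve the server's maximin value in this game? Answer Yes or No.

Against Wide this mix gives (11/15)·(-4) + (4/15)·6 = -4/3.
Against Body this mix gives (11/15)·0 + (4/15)·(-5) = -4/3.
All of the receiver's active replies (Wide, Body) yield -4/3, and no column does worse for the server. The mix makes the receiver indifferent and guarantees -4/3, so it is optimal.

Yes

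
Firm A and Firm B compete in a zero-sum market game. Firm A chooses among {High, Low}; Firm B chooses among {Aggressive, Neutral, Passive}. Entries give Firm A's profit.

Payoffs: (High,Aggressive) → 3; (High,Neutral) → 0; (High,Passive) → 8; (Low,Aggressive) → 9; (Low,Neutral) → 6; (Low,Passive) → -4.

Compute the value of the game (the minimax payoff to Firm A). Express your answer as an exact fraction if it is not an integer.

Row minima: High → 0, Low → -4; maximin = 0.
Column maxima: Aggressive → 9, Neutral → 6, Passive → 8; minimax = 6.
0 ≠ 6, so there is no saddle point; optimal play is mixed.
Aggressive is strictly dominated by Neutral (it gives Firm A strictly more in every row), so Firm B never plays it.
On the remaining 2×2 (High, Low vs Neutral, Passive):
Let Firm A play High with probability p. Expected payoff against Neutral: 0p + 6(1−p) = −6p + 6; against Passive: 8p + (-4)(1−p) = 12p − 4.
Setting these equal: −6p + 6 = 12p − 4 ⇒ −18p = -10 ⇒ p = 5/9, and the value is (-6)·(5/9) + 6 = 8/3.
For Firm B: with q = P(Neutral), equating High's and Low's payoffs gives −8q + 8 = 10q − 4 ⇒ q = 2/3.

8/3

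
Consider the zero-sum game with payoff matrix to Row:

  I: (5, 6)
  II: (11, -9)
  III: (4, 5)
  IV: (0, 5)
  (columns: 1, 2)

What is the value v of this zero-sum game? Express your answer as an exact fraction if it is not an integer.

Row minima: I → 5, II → -9, III → 4, IV → 0; maximin = 5.
Column maxima: 1 → 11, 2 → 6; minimax = 6.
5 ≠ 6, so there is no saddle point; optimal play is mixed.
III is strictly dominated by I, so Row never plays it.
IV is strictly dominated by I, so Row never plays it.
On the remaining 2×2 (I, II vs 1, 2):
Let Row play I with probability p. Expected payoff against 1: 5p + 11(1−p) = −6p + 11; against 2: 6p + (-9)(1−p) = 15p − 9.
Setting these equal: −6p + 11 = 15p − 9 ⇒ −21p = -20 ⇒ p = 20/21, and the value is (-6)·(20/21) + 11 = 37/7.
For Column: with q = P(1), equating I's and II's payoffs gives −q + 6 = 20q − 9 ⇒ q = 5/7.

37/7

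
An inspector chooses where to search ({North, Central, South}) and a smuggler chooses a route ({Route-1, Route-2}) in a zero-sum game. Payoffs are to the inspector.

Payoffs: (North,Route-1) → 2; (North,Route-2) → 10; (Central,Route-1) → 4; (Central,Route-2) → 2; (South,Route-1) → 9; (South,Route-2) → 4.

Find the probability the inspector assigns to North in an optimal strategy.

Row minima: North → 2, Central → 2, South → 4; maximin = 4.
Column maxima: Route-1 → 9, Route-2 → 10; minimax = 9.
4 ≠ 9, so there is no saddle point; optimal play is mixed.
Central is strictly dominated by South, so the inspector never plays it.
On the remaining 2×2 (North, South vs Route-1, Route-2):
Let the inspector play North with probability p. Expected payoff against Route-1: 2p + 9(1−p) = −7p + 9; against Route-2: 10p + 4(1−p) = 6p + 4.
Setting these equal: −7p + 9 = 6p + 4 ⇒ −13p = -5 ⇒ p = 5/13, and the value is (-7)·(5/13) + 9 = 82/13.
For the smuggler: with q = P(Route-1), equating North's and South's payoffs gives −8q + 10 = 5q + 4 ⇒ q = 6/13.

5/13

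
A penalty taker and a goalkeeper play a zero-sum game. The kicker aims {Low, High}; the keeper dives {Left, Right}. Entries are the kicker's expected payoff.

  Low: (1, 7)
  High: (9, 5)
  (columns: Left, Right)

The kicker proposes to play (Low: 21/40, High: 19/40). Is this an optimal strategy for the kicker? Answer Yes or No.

Against Left this mix gives (21/40)·1 + (19/40)·9 = 24/5.
Against Right this mix gives (21/40)·7 + (19/40)·5 = 121/20.
The keeper will play Left, holding the kicker to 24/5. Shifting weight toward the row that does better against Left would raise this floor (the equalizing mix achieves 29/5 against both Left and Right), so the proposed strategy is not optimal.

No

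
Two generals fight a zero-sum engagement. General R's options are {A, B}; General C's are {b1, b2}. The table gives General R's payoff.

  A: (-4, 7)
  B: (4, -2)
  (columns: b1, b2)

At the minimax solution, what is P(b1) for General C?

Row minima: A → -4, B → -2; maximin = -2.
Column maxima: b1 → 4, b2 → 7; minimax = 4.
-2 ≠ 4, so there is no saddle point; optimal play is mixed.
Let General R play A with probability p. Expected payoff against b1: (-4)p + 4(1−p) = −8p + 4; against b2: 7p + (-2)(1−p) = 9p − 2.
Setting these equal: −8p + 4 = 9p − 2 ⇒ −17p = -6 ⇒ p = 6/17, and the value is (-8)·(6/17) + 4 = 20/17.
For General C: with q = P(b1), equating A's and B's payoffs gives −11q + 7 = 6q − 2 ⇒ q = 9/17.

9/17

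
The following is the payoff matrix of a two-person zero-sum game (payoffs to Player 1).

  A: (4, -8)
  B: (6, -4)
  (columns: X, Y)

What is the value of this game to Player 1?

Row minima: A → -8, B → -4; maximin = -4.
Column maxima: X → 6, Y → -4; minimax = -4.
Since maximin = minimax = -4, there is a saddle point and the value is -4.

-4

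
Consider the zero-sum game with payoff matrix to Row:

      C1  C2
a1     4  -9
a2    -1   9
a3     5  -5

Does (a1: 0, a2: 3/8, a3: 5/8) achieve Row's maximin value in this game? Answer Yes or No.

No

Against C1 this mix gives (3/8)·(-1) + (5/8)·5 = 11/4.
Against C2 this mix gives (3/8)·9 + (5/8)·(-5) = 1/4.
Column will play C2, holding Row to 1/4. Shifting weight toward the row that does better against C2 would raise this floor (the equalizing mix achieves 2 against both C2 and C1), so the proposed strategy is not optimal.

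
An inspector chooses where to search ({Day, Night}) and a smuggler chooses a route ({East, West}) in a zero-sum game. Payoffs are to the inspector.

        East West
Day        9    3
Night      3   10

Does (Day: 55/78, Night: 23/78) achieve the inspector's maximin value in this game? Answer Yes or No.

Against East this mix gives (55/78)·9 + (23/78)·3 = 94/13.
Against West this mix gives (55/78)·3 + (23/78)·10 = 395/78.
The smuggler will play West, holding the inspector to 395/78. Shifting weight toward the row that does better against West would raise this floor (the equalizing mix achieves 81/13 against both West and East), so the proposed strategy is not optimal.

No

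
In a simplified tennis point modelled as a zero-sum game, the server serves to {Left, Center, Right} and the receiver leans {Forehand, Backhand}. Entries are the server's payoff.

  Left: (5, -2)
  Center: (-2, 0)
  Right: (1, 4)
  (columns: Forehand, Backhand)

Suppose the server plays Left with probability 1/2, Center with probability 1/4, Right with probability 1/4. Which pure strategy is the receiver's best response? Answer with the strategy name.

Backhand

If the receiver plays Forehand, the server's expected payoff is (1/2)·5 + (1/4)·(-2) + (1/4)·1 = 9/4.
If the receiver plays Backhand, the server's expected payoff is (1/2)·(-2) + (1/4)·0 + (1/4)·4 = 0.
The receiver minimizes the server's payoff; the smallest is 0, so the best response is Backhand.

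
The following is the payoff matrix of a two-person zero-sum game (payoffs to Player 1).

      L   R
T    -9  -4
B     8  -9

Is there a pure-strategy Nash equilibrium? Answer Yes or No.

Row minima: T → -9, B → -9; maximin = -9.
Column maxima: L → 8, R → -4; minimax = -4.
-9 ≠ -4, so no pure-strategy equilibrium exists.

No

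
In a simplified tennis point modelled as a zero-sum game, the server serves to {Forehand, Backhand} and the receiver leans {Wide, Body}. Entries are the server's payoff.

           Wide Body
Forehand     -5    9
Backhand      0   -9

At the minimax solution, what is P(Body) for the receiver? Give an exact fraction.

5/23

Row minima: Forehand → -5, Backhand → -9; maximin = -5.
Column maxima: Wide → 0, Body → 9; minimax = 0.
-5 ≠ 0, so there is no saddle point; optimal play is mixed.
Let the server play Forehand with probability p. Expected payoff against Wide: (-5)p + 0(1−p) = −5p; against Body: 9p + (-9)(1−p) = 18p − 9.
Setting these equal: −5p = 18p − 9 ⇒ −23p = -9 ⇒ p = 9/23, and the value is (-5)·(9/23) = -45/23.
For the receiver: with q = P(Wide), equating Forehand's and Backhand's payoffs gives −14q + 9 = 9q − 9 ⇒ q = 18/23.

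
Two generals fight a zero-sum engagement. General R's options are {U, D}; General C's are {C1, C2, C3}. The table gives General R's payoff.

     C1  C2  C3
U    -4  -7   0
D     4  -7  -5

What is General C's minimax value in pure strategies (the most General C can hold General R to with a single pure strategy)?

Column maxima: C1 → 4, C2 → -7, C3 → 0.
The smallest of these is -7.

-7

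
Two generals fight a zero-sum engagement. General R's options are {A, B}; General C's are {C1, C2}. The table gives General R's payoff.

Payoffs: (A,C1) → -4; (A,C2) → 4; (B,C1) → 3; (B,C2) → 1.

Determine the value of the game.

Row minima: A → -4, B → 1; maximin = 1.
Column maxima: C1 → 3, C2 → 4; minimax = 3.
1 ≠ 3, so there is no saddle point; optimal play is mixed.
Let General R play A with probability p. Expected payoff against C1: (-4)p + 3(1−p) = −7p + 3; against C2: 4p + 1(1−p) = 3p + 1.
Setting these equal: −7p + 3 = 3p + 1 ⇒ −10p = -2 ⇒ p = 1/5, and the value is (-7)·(1/5) + 3 = 8/5.
For General C: with q = P(C1), equating A's and B's payoffs gives −8q + 4 = 2q + 1 ⇒ q = 3/10.

8/5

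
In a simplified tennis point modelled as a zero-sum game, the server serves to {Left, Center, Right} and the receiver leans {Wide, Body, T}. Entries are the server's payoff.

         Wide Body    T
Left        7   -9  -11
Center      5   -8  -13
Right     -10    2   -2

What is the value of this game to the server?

Row minima: Left → -11, Center → -13, Right → -10; maximin = -10.
Column maxima: Wide → 7, Body → 2, T → -2; minimax = -2.
-10 ≠ -2, so there is no saddle point; optimal play is mixed.
Body is strictly dominated by T (it gives the server strictly more in every row), so the receiver never plays it.
With Body eliminated, Center is strictly dominated by Left (Left gives the server strictly more in every remaining column), so the server never plays it.
On the remaining 2×2 (Left, Right vs Wide, T):
Let the server play Left with probability p. Expected payoff against Wide: 7p + (-10)(1−p) = 17p − 10; against T: (-11)p + (-2)(1−p) = −9p − 2.
Setting these equal: 17p − 10 = −9p − 2 ⇒ 26p = 8 ⇒ p = 4/13, and the value is (17)·(4/13) − 10 = -62/13.
For the receiver: with q = P(Wide), equating Left's and Right's payoffs gives 18q − 11 = −8q − 2 ⇒ q = 9/26.

-62/13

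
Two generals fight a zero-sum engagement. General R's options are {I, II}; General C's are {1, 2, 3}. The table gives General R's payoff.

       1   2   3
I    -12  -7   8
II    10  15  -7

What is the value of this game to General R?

Row minima: I → -12, II → -7; maximin = -7.
Column maxima: 1 → 10, 2 → 15, 3 → 8; minimax = 8.
-7 ≠ 8, so there is no saddle point; optimal play is mixed.
2 is strictly dominated by 1 (it gives General R strictly more in every row), so General C never plays it.
On the remaining 2×2 (I, II vs 1, 3):
Let General R play I with probability p. Expected payoff against 1: (-12)p + 10(1−p) = −22p + 10; against 3: 8p + (-7)(1−p) = 15p − 7.
Setting these equal: −22p + 10 = 15p − 7 ⇒ −37p = -17 ⇒ p = 17/37, and the value is (-22)·(17/37) + 10 = -4/37.
For General C: with q = P(1), equating I's and II's payoffs gives −20q + 8 = 17q − 7 ⇒ q = 15/37.

-4/37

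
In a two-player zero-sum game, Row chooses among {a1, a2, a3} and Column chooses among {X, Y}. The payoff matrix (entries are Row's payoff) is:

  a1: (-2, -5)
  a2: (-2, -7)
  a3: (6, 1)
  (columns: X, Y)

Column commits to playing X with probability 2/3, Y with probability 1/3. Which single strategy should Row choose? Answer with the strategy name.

Expected payoff of a1: (2/3)·(-2) + (1/3)·(-5) = -3.
Expected payoff of a2: (2/3)·(-2) + (1/3)·(-7) = -11/3.
Expected payoff of a3: (2/3)·6 + (1/3)·1 = 13/3.
The largest is 13/3, so Row's best response is a3.

a3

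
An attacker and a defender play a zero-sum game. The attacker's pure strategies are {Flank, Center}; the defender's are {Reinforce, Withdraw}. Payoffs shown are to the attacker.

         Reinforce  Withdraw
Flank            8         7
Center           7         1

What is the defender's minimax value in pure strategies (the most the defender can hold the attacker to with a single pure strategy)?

Column maxima: Reinforce → 8, Withdraw → 7.
The smallest of these is 7.

7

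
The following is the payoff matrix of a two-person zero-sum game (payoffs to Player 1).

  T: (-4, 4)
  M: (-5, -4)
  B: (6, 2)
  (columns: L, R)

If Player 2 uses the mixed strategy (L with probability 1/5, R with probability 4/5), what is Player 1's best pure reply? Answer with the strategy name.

Expected payoff of T: (1/5)·(-4) + (4/5)·4 = 12/5.
Expected payoff of M: (1/5)·(-5) + (4/5)·(-4) = -21/5.
Expected payoff of B: (1/5)·6 + (4/5)·2 = 14/5.
The largest is 14/5, so Player 1's best response is B.

B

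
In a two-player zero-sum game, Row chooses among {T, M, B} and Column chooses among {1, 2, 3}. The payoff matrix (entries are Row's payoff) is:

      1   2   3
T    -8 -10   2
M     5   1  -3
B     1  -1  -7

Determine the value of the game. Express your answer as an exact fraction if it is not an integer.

Row minima: T → -10, M → -3, B → -7; maximin = -3.
Column maxima: 1 → 5, 2 → 1, 3 → 2; minimax = 1.
-3 ≠ 1, so there is no saddle point; optimal play is mixed.
B is strictly dominated by M, so Row never plays it.
1 is strictly dominated by 2 (it gives Row strictly more in every row), so Column never plays it.
On the remaining 2×2 (T, M vs 2, 3):
Let Row play T with probability p. Expected payoff against 2: (-10)p + 1(1−p) = −11p + 1; against 3: 2p + (-3)(1−p) = 5p − 3.
Setting these equal: −11p + 1 = 5p − 3 ⇒ −16p = -4 ⇒ p = 1/4, and the value is (-11)·(1/4) + 1 = -7/4.
For Column: with q = P(2), equating T's and M's payoffs gives −12q + 2 = 4q − 3 ⇒ q = 5/16.

-7/4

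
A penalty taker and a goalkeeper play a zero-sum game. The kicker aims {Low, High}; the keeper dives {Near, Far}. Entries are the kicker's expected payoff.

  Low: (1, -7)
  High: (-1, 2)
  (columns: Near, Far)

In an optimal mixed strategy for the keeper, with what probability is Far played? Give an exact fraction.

2/11

Row minima: Low → -7, High → -1; maximin = -1.
Column maxima: Near → 1, Far → 2; minimax = 1.
-1 ≠ 1, so there is no saddle point; optimal play is mixed.
Let the kicker play Low with probability p. Expected payoff against Near: 1p + (-1)(1−p) = 2p − 1; against Far: (-7)p + 2(1−p) = −9p + 2.
Setting these equal: 2p − 1 = −9p + 2 ⇒ 11p = 3 ⇒ p = 3/11, and the value is (2)·(3/11) − 1 = -5/11.
For the keeper: with q = P(Near), equating Low's and High's payoffs gives 8q − 7 = −3q + 2 ⇒ q = 9/11.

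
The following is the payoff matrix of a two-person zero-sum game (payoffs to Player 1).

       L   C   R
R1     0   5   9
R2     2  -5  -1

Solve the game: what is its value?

5/6

Row minima: R1 → 0, R2 → -5; maximin = 0.
Column maxima: L → 2, C → 5, R → 9; minimax = 2.
0 ≠ 2, so there is no saddle point; optimal play is mixed.
R is strictly dominated by C (it gives Player 1 strictly more in every row), so Player 2 never plays it.
On the remaining 2×2 (R1, R2 vs L, C):
Let Player 1 play R1 with probability p. Expected payoff against L: 0p + 2(1−p) = −2p + 2; against C: 5p + (-5)(1−p) = 10p − 5.
Setting these equal: −2p + 2 = 10p − 5 ⇒ −12p = -7 ⇒ p = 7/12, and the value is (-2)·(7/12) + 2 = 5/6.
For Player 2: with q = P(L), equating R1's and R2's payoffs gives −5q + 5 = 7q − 5 ⇒ q = 5/6.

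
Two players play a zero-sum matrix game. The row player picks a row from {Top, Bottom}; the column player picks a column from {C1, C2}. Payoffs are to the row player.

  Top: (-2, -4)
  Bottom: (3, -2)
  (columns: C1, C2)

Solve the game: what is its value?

-2

Row minima: Top → -4, Bottom → -2; maximin = -2.
Column maxima: C1 → 3, C2 → -2; minimax = -2.
Since maximin = minimax = -2, there is a saddle point and the value is -2.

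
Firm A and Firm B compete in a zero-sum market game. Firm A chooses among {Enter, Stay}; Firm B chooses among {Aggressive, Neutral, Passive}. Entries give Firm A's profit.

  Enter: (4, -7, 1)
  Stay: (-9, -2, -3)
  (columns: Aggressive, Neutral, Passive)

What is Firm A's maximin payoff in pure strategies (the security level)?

Row minima: Enter → -7, Stay → -9.
The best of these is -7.

-7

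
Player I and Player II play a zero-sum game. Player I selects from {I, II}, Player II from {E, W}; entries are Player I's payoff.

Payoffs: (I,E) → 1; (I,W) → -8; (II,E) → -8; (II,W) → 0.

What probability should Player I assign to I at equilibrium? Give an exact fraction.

Row minima: I → -8, II → -8; maximin = -8.
Column maxima: E → 1, W → 0; minimax = 0.
-8 ≠ 0, so there is no saddle point; optimal play is mixed.
Let Player I play I with probability p. Expected payoff against E: 1p + (-8)(1−p) = 9p − 8; against W: (-8)p + 0(1−p) = −8p.
Setting these equal: 9p − 8 = −8p ⇒ 17p = 8 ⇒ p = 8/17, and the value is (9)·(8/17) − 8 = -64/17.
For Player II: with q = P(E), equating I's and II's payoffs gives 9q − 8 = −8q ⇒ q = 8/17.

8/17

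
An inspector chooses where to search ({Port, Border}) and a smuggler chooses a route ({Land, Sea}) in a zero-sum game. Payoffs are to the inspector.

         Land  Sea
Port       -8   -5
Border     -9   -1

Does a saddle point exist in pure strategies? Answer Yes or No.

Row minima: Port → -8, Border → -9; maximin = -8.
Column maxima: Land → -8, Sea → -1; minimax = -8.
maximin = minimax = -8, so a saddle point exists.

Yes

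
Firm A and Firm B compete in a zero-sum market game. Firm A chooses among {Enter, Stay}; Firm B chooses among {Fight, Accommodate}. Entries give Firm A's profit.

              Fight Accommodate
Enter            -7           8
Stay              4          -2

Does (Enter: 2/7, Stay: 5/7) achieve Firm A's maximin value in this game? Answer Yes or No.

Against Fight this mix gives (2/7)·(-7) + (5/7)·4 = 6/7.
Against Accommodate this mix gives (2/7)·8 + (5/7)·(-2) = 6/7.
All of Firm B's active replies (Fight, Accommodate) yield 6/7, and no column does worse for Firm A. The mix makes Firm B indifferent and guarantees 6/7, so it is optimal.

Yes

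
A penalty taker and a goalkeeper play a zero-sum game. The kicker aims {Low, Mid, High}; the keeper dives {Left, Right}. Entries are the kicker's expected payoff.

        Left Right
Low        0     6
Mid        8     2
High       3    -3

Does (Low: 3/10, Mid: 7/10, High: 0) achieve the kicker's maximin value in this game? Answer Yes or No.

No

Against Left this mix gives (3/10)·0 + (7/10)·8 = 28/5.
Against Right this mix gives (3/10)·6 + (7/10)·2 = 16/5.
The keeper will play Right, holding the kicker to 16/5. Shifting weight toward the row that does better against Right would raise this floor (the equalizing mix achieves 4 against both Right and Left), so the proposed strategy is not optimal.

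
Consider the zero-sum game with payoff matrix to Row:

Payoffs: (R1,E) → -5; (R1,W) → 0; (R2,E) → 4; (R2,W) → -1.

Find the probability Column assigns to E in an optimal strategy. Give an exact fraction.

1/10

Row minima: R1 → -5, R2 → -1; maximin = -1.
Column maxima: E → 4, W → 0; minimax = 0.
-1 ≠ 0, so there is no saddle point; optimal play is mixed.
Let Row play R1 with probability p. Expected payoff against E: (-5)p + 4(1−p) = −9p + 4; against W: 0p + (-1)(1−p) = p − 1.
Setting these equal: −9p + 4 = p − 1 ⇒ −10p = -5 ⇒ p = 1/2, and the value is (-9)·(1/2) + 4 = -1/2.
For Column: with q = P(E), equating R1's and R2's payoffs gives −5q = 5q − 1 ⇒ q = 1/10.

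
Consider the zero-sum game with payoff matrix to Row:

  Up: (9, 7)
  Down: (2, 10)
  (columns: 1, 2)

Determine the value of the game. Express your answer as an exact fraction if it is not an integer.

38/5

Row minima: Up → 7, Down → 2; maximin = 7.
Column maxima: 1 → 9, 2 → 10; minimax = 9.
7 ≠ 9, so there is no saddle point; optimal play is mixed.
Let Row play Up with probability p. Expected payoff against 1: 9p + 2(1−p) = 7p + 2; against 2: 7p + 10(1−p) = −3p + 10.
Setting these equal: 7p + 2 = −3p + 10 ⇒ 10p = 8 ⇒ p = 4/5, and the value is (7)·(4/5) + 2 = 38/5.
For Column: with q = P(1), equating Up's and Down's payoffs gives 2q + 7 = −8q + 10 ⇒ q = 3/10.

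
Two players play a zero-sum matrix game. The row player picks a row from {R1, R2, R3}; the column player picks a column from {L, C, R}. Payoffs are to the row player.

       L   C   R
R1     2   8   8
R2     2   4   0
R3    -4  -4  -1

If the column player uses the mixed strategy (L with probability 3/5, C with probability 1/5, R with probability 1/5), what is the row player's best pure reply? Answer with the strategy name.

Expected payoff of R1: (3/5)·2 + (1/5)·8 + (1/5)·8 = 22/5.
Expected payoff of R2: (3/5)·2 + (1/5)·4 + (1/5)·0 = 2.
Expected payoff of R3: (3/5)·(-4) + (1/5)·(-4) + (1/5)·(-1) = -17/5.
The largest is 22/5, so the row player's best response is R1.

R1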